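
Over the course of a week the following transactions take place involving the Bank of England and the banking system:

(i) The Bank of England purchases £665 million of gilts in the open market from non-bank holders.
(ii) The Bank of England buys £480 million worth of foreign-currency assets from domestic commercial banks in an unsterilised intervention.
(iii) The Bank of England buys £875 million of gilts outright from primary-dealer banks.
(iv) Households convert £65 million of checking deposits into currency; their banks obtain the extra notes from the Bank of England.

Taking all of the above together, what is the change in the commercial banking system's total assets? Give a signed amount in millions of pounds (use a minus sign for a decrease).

+£600 million

Asset purchase (from non-banks) £665 million: bank balance sheets expand → +£665M.
FX purchase £480 million: just an asset swap on bank balance sheets → 0.
OMO purchase (from banks) £875 million: just an asset swap on bank balance sheets → 0.
Currency withdrawal £65 million: bank balance sheets shrink → −£65M.
Net: 665 + 0 + 0 − 65 = +£600 million.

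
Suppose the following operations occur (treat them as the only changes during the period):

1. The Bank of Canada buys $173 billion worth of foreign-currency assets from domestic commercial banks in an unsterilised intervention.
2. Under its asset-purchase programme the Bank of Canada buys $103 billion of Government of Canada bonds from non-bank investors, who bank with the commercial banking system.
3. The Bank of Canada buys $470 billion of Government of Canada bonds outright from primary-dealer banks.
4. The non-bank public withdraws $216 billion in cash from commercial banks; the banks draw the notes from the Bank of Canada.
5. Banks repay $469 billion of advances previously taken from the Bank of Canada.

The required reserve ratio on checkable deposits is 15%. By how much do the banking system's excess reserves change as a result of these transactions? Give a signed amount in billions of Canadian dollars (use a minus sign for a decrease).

+$77.95 billion

FX purchase $173 billion: reserves +$173B, deposits 0.
Asset purchase (from non-banks) $103 billion: reserves +$103B, deposits +$103B.
OMO purchase (from banks) $470 billion: reserves +$470B, deposits 0.
Currency withdrawal $216 billion: reserves −$216B, deposits −$216B.
Discount-window repayment $469 billion: reserves −$469B, deposits 0.
Totals: Δreserves = +$61B, Δdeposits = −$113B.
Δrequired reserves = 15% × −$113B = −$16.95B.
Δexcess reserves = Δreserves − Δrequired = +$61B − (−$16.95B) = +$77.95 billion.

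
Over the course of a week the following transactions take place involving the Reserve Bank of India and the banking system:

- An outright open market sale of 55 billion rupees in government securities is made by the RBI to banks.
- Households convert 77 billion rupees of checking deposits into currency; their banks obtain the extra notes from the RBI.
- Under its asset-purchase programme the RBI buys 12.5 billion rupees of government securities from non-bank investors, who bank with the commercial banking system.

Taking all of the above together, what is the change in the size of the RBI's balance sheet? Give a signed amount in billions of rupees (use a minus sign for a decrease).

RBI balance sheet:
  Assets:      Securities −42.5B
  Liabilities: Bank reserves −119.5B, Currency in circulation +77B
Change in total RBI assets = -42.5 billion.

-42.5 billion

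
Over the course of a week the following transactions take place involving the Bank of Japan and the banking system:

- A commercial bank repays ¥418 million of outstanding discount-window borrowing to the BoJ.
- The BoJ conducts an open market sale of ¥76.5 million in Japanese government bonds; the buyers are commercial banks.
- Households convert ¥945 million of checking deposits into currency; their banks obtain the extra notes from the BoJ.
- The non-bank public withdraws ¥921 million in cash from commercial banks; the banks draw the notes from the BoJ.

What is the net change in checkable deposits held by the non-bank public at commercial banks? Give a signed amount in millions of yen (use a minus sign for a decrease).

-¥1866 million

Discount-window repayment ¥418 million: the counterparty is a bank, so public deposits are unchanged → 0.
OMO sale (to banks) ¥76.5 million: the counterparty is a bank, so public deposits are unchanged → 0.
Currency withdrawal ¥945 million: non-bank counterparties' bank balances fall → −¥945M.
Currency withdrawal ¥921 million: non-bank counterparties' bank balances fall → −¥921M.
Net: 0 + 0 − 945 − 921 = -¥1866 million.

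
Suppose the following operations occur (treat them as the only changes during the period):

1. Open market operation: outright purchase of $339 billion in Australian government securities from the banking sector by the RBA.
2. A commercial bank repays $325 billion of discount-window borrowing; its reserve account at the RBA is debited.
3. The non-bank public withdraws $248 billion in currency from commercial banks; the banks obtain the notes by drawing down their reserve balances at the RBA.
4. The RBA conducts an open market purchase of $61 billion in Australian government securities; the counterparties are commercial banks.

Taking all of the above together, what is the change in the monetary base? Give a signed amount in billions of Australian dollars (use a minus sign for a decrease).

+$75 billion

OMO purchase (from banks) $339 billion: RBA balance sheet expands → +$339B.
Discount-window repayment $325 billion: RBA balance sheet contracts → −$325B.
Currency withdrawal $248 billion: just a shift between currency and reserves — both are base money → 0.
OMO purchase (from banks) $61 billion: RBA balance sheet expands → +$61B.
Net: 339 − 325 + 0 + 61 = +$75 billion.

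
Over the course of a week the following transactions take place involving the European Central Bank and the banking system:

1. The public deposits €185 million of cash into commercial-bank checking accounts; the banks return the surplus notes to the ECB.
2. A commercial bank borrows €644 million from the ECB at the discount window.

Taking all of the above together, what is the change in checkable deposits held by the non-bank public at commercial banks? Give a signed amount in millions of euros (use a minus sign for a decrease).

ECB balance sheet:
  Assets:      Loans to banks +€644M
  Liabilities: Bank reserves +€829M, Currency in circulation −€185M
Commercial banking system:
  Assets:      Reserves at CB +€829M
  Liabilities: Checkable deposits +€185M, Borrowings from CB +€644M
So the change in checkable deposits held by the non-bank public at commercial banks is +€185 million.

+€185 million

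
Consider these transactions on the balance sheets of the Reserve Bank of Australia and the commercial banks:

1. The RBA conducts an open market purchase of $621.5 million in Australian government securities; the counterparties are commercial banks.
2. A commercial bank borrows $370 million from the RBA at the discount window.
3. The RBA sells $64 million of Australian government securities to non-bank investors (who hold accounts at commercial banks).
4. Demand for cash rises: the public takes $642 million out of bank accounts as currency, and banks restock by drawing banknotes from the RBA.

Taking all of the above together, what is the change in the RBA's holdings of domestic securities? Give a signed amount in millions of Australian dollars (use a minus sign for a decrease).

+$557.5 million

RBA balance sheet:
  Assets:      Securities +$557.5M, Loans to banks +$370M
  Liabilities: Bank reserves +$285.5M, Currency in circulation +$642M
So the change in the RBA's holdings of domestic securities is +$557.5 million.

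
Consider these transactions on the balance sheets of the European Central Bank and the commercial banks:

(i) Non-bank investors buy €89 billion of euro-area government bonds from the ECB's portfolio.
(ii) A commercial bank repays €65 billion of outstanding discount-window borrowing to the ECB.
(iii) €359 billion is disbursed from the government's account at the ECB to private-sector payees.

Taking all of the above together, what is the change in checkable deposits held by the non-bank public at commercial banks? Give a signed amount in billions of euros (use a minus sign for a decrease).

Asset sale (to non-banks) €89 billion: non-bank counterparties' bank balances fall → −€89B.
Discount-window repayment €65 billion: the counterparty is a bank, so public deposits are unchanged → 0.
Government spending €359 billion: non-bank counterparties' bank balances rise → +€359B.
Net: −89 + 0 + 359 = +€270 billion.

+€270 billion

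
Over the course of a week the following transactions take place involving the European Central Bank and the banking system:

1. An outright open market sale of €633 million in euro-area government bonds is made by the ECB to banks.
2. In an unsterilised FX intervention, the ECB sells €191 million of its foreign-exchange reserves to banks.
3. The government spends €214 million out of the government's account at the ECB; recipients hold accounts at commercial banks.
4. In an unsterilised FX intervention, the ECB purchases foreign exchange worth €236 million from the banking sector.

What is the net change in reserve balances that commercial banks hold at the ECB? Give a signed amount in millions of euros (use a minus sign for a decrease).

-€374 million

OMO sale (to banks) €633 million: the buying banks pay out of their reserve balances → −€633M.
FX sale €191 million: the buying banks pay out of their reserve balances → −€191M.
Government spending €214 million: government payments flow into bank reserve accounts → +€214M.
FX purchase €236 million: the ECB pays by crediting reserve accounts → +€236M.
Net: −633 − 191 + 214 + 236 = -€374 million.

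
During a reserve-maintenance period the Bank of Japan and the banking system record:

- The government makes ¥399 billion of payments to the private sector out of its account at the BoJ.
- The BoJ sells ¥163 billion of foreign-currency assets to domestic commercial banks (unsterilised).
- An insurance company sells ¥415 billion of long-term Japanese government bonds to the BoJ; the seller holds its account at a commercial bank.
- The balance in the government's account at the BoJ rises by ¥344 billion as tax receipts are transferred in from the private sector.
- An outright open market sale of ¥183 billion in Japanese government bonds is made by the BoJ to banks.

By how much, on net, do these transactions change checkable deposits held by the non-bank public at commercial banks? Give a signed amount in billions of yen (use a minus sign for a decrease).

BoJ balance sheet:
  Assets:      Securities +¥232B, Foreign assets −¥163B
  Liabilities: Bank reserves +¥124B, Government deposits −¥55B
Commercial banking system:
  Assets:      Reserves at CB +¥124B, Securities +¥183B, Foreign assets +¥163B
  Liabilities: Checkable deposits +¥470B
So the change in checkable deposits held by the non-bank public at commercial banks is +¥470 billion.

+¥470 billion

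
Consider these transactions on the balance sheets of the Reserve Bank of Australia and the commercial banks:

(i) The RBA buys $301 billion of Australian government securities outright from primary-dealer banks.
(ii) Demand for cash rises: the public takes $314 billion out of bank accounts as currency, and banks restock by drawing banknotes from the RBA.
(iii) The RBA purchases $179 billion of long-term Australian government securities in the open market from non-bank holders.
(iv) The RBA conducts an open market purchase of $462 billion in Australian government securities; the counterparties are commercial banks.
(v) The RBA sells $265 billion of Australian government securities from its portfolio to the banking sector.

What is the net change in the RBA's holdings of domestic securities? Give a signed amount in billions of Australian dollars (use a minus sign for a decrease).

OMO purchase (from banks) $301 billion: securities added to the RBA's portfolio → +$301B.
Currency withdrawal $314 billion: the RBA's securities portfolio is untouched → 0.
Asset purchase (from non-banks) $179 billion: securities added to the RBA's portfolio → +$179B.
OMO purchase (from banks) $462 billion: securities added to the RBA's portfolio → +$462B.
OMO sale (to banks) $265 billion: securities removed from the RBA's portfolio → −$265B.
Net: 301 + 0 + 179 + 462 − 265 = +$677 billion.

+$677 billion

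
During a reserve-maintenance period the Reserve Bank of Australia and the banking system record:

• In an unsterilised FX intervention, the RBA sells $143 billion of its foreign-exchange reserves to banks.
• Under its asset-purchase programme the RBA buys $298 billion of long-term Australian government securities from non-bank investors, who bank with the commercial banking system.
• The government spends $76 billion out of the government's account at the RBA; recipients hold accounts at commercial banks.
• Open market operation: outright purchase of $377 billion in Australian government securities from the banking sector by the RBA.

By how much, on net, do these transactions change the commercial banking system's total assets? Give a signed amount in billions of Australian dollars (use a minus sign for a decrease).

+$374 billion

FX sale $143 billion: just an asset swap on bank balance sheets → 0.
Asset purchase (from non-banks) $298 billion: bank balance sheets expand → +$298B.
Government spending $76 billion: bank balance sheets expand → +$76B.
OMO purchase (from banks) $377 billion: just an asset swap on bank balance sheets → 0.
Net: 0 + 298 + 76 + 0 = +$374 billion.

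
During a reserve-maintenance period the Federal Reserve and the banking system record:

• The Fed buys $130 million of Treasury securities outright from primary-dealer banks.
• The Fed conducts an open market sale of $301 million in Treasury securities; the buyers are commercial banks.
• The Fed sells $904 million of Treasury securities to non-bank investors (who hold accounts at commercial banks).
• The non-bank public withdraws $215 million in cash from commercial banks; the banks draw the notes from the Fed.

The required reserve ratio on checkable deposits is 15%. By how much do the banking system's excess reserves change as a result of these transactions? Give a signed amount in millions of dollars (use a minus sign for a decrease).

-$1122.15 million

OMO purchase (from banks) $130 million: reserves +$130M, deposits 0.
OMO sale (to banks) $301 million: reserves −$301M, deposits 0.
Asset sale (to non-banks) $904 million: reserves −$904M, deposits −$904M.
Currency withdrawal $215 million: reserves −$215M, deposits −$215M.
Totals: Δreserves = −$1290M, Δdeposits = −$1119M.
Δrequired reserves = 15% × −$1119M = −$167.85M.
Δexcess reserves = Δreserves − Δrequired = −$1290M − (−$167.85M) = -$1122.15 million.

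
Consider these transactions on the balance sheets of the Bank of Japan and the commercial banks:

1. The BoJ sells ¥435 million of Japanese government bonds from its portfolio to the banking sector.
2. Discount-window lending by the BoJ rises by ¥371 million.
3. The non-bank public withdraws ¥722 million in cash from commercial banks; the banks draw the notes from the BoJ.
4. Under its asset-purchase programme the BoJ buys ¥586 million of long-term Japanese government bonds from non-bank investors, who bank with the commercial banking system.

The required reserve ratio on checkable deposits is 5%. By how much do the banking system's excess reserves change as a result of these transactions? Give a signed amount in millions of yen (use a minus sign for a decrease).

OMO sale (to banks) ¥435 million: reserves −¥435M, deposits 0.
Discount-window loan ¥371 million: reserves +¥371M, deposits 0.
Currency withdrawal ¥722 million: reserves −¥722M, deposits −¥722M.
Asset purchase (from non-banks) ¥586 million: reserves +¥586M, deposits +¥586M.
Totals: Δreserves = −¥200M, Δdeposits = −¥136M.
Δrequired reserves = 5% × −¥136M = −¥6.8M.
Δexcess reserves = Δreserves − Δrequired = −¥200M − (−¥6.8M) = -¥193.2 million.

-¥193.2 million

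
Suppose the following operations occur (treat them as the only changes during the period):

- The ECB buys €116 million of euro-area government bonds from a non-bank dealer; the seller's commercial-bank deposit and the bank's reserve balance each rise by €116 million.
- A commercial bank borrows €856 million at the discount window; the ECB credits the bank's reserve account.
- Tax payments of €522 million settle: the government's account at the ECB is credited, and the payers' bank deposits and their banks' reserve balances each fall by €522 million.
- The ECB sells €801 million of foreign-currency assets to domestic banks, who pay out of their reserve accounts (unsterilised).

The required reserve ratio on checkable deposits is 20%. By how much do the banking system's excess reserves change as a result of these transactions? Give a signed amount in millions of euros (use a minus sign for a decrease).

-€269.8 million

Asset purchase (from non-banks) €116 million: reserves +€116M, deposits +€116M.
Discount-window loan €856 million: reserves +€856M, deposits 0.
Government account inflow €522 million: reserves −€522M, deposits −€522M.
FX sale €801 million: reserves −€801M, deposits 0.
Totals: Δreserves = −€351M, Δdeposits = −€406M.
Δrequired reserves = 20% × −€406M = −€81.2M.
Δexcess reserves = Δreserves − Δrequired = −€351M − (−€81.2M) = -€269.8 million.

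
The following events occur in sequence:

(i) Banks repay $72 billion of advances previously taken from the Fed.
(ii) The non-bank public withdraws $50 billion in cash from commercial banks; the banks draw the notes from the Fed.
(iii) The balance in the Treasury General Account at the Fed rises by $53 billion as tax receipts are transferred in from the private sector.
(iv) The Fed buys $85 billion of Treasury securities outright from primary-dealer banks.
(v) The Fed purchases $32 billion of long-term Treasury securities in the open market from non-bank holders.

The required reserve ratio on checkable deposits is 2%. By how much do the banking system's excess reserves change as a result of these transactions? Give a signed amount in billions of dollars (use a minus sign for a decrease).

-$56.58 billion

Discount-window repayment $72 billion: reserves −$72B, deposits 0.
Currency withdrawal $50 billion: reserves −$50B, deposits −$50B.
Government account inflow $53 billion: reserves −$53B, deposits −$53B.
OMO purchase (from banks) $85 billion: reserves +$85B, deposits 0.
Asset purchase (from non-banks) $32 billion: reserves +$32B, deposits +$32B.
Totals: Δreserves = −$58B, Δdeposits = −$71B.
Δrequired reserves = 2% × −$71B = −$1.42B.
Δexcess reserves = Δreserves − Δrequired = −$58B − (−$1.42B) = -$56.58 billion.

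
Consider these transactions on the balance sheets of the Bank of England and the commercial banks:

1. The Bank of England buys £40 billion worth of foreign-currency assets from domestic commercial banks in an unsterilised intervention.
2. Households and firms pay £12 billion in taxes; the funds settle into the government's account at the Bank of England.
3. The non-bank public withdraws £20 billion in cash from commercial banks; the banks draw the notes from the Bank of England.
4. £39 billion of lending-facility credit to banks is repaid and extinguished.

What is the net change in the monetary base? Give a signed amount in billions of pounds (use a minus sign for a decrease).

Bank of England balance sheet:
  Assets:      Loans to banks −£39B, Foreign assets +£40B
  Liabilities: Bank reserves −£31B, Currency in circulation +£20B, Government deposits +£12B
Commercial banking system:
  Assets:      Reserves at CB −£31B, Foreign assets −£40B
  Liabilities: Checkable deposits −£32B, Borrowings from CB −£39B
Monetary base = currency + reserves: +£20B + (−£31B) = -£11 billion.

-£11 billion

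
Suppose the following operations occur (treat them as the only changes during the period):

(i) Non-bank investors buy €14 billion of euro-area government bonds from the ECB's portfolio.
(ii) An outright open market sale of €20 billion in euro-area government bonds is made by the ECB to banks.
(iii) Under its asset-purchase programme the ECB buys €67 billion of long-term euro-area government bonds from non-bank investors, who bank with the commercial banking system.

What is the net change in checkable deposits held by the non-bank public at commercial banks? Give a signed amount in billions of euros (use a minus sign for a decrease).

+€53 billion

ECB balance sheet:
  Assets:      Securities +€33B
  Liabilities: Bank reserves +€33B
Commercial banking system:
  Assets:      Reserves at CB +€33B, Securities +€20B
  Liabilities: Checkable deposits +€53B
So the change in checkable deposits held by the non-bank public at commercial banks is +€53 billion.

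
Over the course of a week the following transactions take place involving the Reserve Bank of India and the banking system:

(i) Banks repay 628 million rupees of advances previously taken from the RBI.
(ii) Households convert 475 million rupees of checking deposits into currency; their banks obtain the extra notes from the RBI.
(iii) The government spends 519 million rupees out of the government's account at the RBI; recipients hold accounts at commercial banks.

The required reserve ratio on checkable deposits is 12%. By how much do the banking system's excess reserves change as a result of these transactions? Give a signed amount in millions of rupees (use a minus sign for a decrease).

-589.28 million

Discount-window repayment 628 million rupees: reserves −628M, deposits 0.
Currency withdrawal 475 million rupees: reserves −475M, deposits −475M.
Government spending 519 million rupees: reserves +519M, deposits +519M.
Totals: Δreserves = −584M, Δdeposits = +44M.
Δrequired reserves = 12% × +44M = +5.28M.
Δexcess reserves = Δreserves − Δrequired = −584M − (+5.28M) = -589.28 million.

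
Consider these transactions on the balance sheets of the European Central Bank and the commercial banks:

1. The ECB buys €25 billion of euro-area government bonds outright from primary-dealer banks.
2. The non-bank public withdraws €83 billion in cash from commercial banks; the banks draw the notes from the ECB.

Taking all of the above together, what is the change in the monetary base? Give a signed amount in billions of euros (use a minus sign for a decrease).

+€25 billion

OMO purchase (from banks) €25 billion: ECB balance sheet expands → +€25B.
Currency withdrawal €83 billion: just a shift between currency and reserves — both are base money → 0.
Net: 25 + 0 = +€25 billion.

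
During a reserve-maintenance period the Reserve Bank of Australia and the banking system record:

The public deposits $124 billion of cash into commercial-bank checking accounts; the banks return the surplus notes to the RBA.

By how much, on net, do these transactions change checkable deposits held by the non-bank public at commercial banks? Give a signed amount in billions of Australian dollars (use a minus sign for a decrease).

+$124 billion

Currency deposit $124 billion: non-bank counterparties' bank balances rise → +$124B.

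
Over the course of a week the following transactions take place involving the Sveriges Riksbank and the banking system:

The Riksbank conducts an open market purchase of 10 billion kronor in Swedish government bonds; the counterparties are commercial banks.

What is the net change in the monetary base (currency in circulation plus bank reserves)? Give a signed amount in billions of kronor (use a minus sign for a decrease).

+10 billion

Riksbank balance sheet:
  Assets:      Securities +10B
  Liabilities: Bank reserves +10B
Monetary base = currency + reserves: 0 + (+10B) = +10 billion.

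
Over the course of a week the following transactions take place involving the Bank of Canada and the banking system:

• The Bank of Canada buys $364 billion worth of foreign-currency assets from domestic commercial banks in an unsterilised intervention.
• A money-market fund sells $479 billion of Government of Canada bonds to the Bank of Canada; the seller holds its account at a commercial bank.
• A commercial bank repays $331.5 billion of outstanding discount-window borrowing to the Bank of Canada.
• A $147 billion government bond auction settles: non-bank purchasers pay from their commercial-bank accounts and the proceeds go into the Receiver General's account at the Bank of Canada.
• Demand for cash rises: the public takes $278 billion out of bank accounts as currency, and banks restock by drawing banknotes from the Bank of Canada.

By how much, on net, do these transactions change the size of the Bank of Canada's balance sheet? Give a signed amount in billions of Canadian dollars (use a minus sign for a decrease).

FX purchase $364 billion: a Bank of Canada asset is acquired → +$364B.
Asset purchase (from non-banks) $479 billion: a Bank of Canada asset is acquired → +$479B.
Discount-window repayment $331.5 billion: a Bank of Canada asset is shed → −$331.5B.
Government account inflow $147 billion: only the composition of liabilities changes → 0.
Currency withdrawal $278 billion: only the composition of liabilities changes → 0.
Net: 364 + 479 − 331.5 + 0 + 0 = +$511.5 billion.

+$511.5 billion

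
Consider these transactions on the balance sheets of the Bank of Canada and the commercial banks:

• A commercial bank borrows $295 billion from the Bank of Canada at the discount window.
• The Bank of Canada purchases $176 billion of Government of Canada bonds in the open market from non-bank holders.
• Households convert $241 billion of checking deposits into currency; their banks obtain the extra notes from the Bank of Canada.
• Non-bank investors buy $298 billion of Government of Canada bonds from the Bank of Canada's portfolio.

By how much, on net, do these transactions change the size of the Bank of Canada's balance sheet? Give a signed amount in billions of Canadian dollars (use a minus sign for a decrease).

+$173 billion

Bank of Canada balance sheet:
  Assets:      Securities −$122B, Loans to banks +$295B
  Liabilities: Bank reserves −$68B, Currency in circulation +$241B
Commercial banking system:
  Assets:      Reserves at CB −$68B
  Liabilities: Checkable deposits −$363B, Borrowings from CB +$295B
Change in total Bank of Canada assets = +$173 billion.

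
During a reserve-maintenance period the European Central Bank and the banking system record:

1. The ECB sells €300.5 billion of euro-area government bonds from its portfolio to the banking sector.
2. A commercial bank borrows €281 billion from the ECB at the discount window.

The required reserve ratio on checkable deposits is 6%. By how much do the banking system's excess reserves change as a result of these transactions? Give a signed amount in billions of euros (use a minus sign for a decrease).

OMO sale (to banks) €300.5 billion: reserves −€300.5B, deposits 0.
Discount-window loan €281 billion: reserves +€281B, deposits 0.
Totals: Δreserves = −€19.5B, Δdeposits = 0.
Δrequired reserves = 6% × 0 = 0.
Δexcess reserves = Δreserves − Δrequired = −€19.5B − (0) = -€19.5 billion.

-€19.5 billion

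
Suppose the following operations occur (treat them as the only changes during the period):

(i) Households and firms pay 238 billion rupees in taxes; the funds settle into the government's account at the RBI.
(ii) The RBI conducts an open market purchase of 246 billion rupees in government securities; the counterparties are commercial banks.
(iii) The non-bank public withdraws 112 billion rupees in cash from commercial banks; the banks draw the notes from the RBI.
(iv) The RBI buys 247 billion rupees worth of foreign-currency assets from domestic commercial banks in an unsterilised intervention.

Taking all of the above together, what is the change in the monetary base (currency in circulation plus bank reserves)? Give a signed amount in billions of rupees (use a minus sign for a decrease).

+255 billion

RBI balance sheet:
  Assets:      Securities +246B, Foreign assets +247B
  Liabilities: Bank reserves +143B, Currency in circulation +112B, Government deposits +238B
Commercial banking system:
  Assets:      Reserves at CB +143B, Securities −246B, Foreign assets −247B
  Liabilities: Checkable deposits −350B
Monetary base = currency + reserves: +112B + (+143B) = +255 billion.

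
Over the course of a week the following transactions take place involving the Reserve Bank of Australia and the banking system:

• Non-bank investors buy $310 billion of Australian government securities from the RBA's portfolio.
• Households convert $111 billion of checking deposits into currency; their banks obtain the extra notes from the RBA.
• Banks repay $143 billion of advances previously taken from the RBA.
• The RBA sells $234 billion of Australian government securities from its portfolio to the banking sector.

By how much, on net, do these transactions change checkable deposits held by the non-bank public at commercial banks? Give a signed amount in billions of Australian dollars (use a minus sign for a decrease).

Asset sale (to non-banks) $310 billion: non-bank counterparties' bank balances fall → −$310B.
Currency withdrawal $111 billion: non-bank counterparties' bank balances fall → −$111B.
Discount-window repayment $143 billion: the counterparty is a bank, so public deposits are unchanged → 0.
OMO sale (to banks) $234 billion: the counterparty is a bank, so public deposits are unchanged → 0.
Net: −310 − 111 + 0 + 0 = -$421 billion.

-$421 billion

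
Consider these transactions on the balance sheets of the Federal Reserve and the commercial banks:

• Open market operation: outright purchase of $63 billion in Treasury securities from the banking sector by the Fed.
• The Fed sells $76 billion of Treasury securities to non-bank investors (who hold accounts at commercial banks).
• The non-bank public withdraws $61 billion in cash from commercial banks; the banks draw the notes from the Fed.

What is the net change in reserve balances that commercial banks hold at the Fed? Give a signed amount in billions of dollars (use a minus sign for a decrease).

-$74 billion

Fed balance sheet:
  Assets:      Securities −$13B
  Liabilities: Bank reserves −$74B, Currency in circulation +$61B
Commercial banking system:
  Assets:      Reserves at CB −$74B, Securities −$63B
  Liabilities: Checkable deposits −$137B
So the change in reserve balances that commercial banks hold at the Fed is -$74 billion.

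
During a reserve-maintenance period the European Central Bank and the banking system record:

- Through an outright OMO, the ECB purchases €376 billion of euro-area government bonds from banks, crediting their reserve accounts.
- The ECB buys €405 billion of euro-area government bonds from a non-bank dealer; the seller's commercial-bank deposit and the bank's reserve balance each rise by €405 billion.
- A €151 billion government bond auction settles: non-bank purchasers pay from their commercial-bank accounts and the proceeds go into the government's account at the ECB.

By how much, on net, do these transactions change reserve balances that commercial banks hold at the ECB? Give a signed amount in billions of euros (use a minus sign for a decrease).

ECB balance sheet:
  Assets:      Securities +€781B
  Liabilities: Bank reserves +€630B, Government deposits +€151B
So the change in reserve balances that commercial banks hold at the ECB is +€630 billion.

+€630 billion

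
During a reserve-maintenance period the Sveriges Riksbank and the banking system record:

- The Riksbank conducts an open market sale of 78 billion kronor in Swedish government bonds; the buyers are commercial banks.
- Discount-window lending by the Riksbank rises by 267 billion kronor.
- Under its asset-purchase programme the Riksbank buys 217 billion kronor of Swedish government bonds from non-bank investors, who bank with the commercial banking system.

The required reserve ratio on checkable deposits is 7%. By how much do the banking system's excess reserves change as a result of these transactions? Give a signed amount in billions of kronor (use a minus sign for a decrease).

+390.81 billion

OMO sale (to banks) 78 billion kronor: reserves −78B, deposits 0.
Discount-window loan 267 billion kronor: reserves +267B, deposits 0.
Asset purchase (from non-banks) 217 billion kronor: reserves +217B, deposits +217B.
Totals: Δreserves = +406B, Δdeposits = +217B.
Δrequired reserves = 7% × +217B = +15.19B.
Δexcess reserves = Δreserves − Δrequired = +406B − (+15.19B) = +390.81 billion.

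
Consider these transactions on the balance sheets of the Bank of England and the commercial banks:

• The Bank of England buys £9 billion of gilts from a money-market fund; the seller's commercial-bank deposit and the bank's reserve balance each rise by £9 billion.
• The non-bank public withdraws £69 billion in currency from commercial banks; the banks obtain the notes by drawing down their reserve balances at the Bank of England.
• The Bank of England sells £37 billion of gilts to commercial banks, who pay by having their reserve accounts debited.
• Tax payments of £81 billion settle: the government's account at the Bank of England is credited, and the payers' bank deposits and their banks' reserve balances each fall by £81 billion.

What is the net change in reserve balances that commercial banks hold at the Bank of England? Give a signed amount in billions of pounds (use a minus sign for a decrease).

-£178 billion

Bank of England balance sheet:
  Assets:      Securities −£28B
  Liabilities: Bank reserves −£178B, Currency in circulation +£69B, Government deposits +£81B
Commercial banking system:
  Assets:      Reserves at CB −£178B, Securities +£37B
  Liabilities: Checkable deposits −£141B
So the change in reserve balances that commercial banks hold at the Bank of England is -£178 billion.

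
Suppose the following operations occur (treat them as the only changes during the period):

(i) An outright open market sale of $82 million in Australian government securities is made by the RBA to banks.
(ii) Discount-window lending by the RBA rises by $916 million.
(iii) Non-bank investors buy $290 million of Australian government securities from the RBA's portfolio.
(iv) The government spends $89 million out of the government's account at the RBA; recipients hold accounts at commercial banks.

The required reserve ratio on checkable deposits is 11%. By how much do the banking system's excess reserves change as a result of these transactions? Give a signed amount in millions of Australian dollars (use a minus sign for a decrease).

OMO sale (to banks) $82 million: reserves −$82M, deposits 0.
Discount-window loan $916 million: reserves +$916M, deposits 0.
Asset sale (to non-banks) $290 million: reserves −$290M, deposits −$290M.
Government spending $89 million: reserves +$89M, deposits +$89M.
Totals: Δreserves = +$633M, Δdeposits = −$201M.
Δrequired reserves = 11% × −$201M = −$22.11M.
Δexcess reserves = Δreserves − Δrequired = +$633M − (−$22.11M) = +$655.11 million.

+$655.11 million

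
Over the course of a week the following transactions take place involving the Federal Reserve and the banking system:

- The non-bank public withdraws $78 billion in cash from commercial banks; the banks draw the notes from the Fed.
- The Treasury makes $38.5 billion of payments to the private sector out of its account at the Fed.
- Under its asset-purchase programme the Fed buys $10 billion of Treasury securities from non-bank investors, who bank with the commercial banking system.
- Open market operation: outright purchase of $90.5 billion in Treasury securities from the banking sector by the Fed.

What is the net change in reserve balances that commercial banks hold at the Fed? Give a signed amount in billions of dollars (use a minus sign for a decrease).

Currency withdrawal $78 billion: banks swap reserves for currency → −$78B.
Government spending $38.5 billion: government payments flow into bank reserve accounts → +$38.5B.
Asset purchase (from non-banks) $10 billion: the Fed pays by crediting reserve accounts → +$10B.
OMO purchase (from banks) $90.5 billion: the Fed pays by crediting reserve accounts → +$90.5B.
Net: −78 + 38.5 + 10 + 90.5 = +$61 billion.

+$61 billion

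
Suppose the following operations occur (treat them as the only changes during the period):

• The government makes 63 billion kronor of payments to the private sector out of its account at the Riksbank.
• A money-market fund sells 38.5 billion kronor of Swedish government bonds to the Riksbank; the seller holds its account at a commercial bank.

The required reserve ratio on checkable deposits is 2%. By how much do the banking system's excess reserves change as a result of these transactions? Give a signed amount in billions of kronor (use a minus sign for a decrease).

+99.47 billion

Government spending 63 billion kronor: reserves +63B, deposits +63B.
Asset purchase (from non-banks) 38.5 billion kronor: reserves +38.5B, deposits +38.5B.
Totals: Δreserves = +101.5B, Δdeposits = +101.5B.
Δrequired reserves = 2% × +101.5B = +2.03B.
Δexcess reserves = Δreserves − Δrequired = +101.5B − (+2.03B) = +99.47 billion.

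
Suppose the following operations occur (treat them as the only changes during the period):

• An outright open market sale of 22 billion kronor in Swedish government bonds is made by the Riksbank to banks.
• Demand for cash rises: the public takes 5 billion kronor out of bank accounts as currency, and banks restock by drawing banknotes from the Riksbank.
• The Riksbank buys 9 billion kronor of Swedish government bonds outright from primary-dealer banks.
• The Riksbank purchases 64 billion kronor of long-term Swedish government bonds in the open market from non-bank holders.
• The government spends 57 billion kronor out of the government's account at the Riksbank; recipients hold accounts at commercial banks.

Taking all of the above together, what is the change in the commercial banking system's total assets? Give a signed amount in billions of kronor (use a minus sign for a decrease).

+116 billion

OMO sale (to banks) 22 billion kronor: just an asset swap on bank balance sheets → 0.
Currency withdrawal 5 billion kronor: bank balance sheets shrink → −5B.
OMO purchase (from banks) 9 billion kronor: just an asset swap on bank balance sheets → 0.
Asset purchase (from non-banks) 64 billion kronor: bank balance sheets expand → +64B.
Government spending 57 billion kronor: bank balance sheets expand → +57B.
Net: 0 − 5 + 0 + 64 + 57 = +116 billion.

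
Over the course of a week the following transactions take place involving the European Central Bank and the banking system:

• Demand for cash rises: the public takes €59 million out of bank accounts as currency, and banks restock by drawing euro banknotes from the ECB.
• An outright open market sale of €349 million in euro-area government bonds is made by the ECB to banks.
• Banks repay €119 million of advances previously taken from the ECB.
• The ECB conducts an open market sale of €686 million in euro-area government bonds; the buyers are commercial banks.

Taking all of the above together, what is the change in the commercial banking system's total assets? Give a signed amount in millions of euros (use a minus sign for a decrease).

-€178 million

ECB balance sheet:
  Assets:      Securities −€1035M, Loans to banks −€119M
  Liabilities: Bank reserves −€1213M, Currency in circulation +€59M
Commercial banking system:
  Assets:      Reserves at CB −€1213M, Securities +€1035M
  Liabilities: Checkable deposits −€59M, Borrowings from CB −€119M
Change in total bank assets = -€178 million.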